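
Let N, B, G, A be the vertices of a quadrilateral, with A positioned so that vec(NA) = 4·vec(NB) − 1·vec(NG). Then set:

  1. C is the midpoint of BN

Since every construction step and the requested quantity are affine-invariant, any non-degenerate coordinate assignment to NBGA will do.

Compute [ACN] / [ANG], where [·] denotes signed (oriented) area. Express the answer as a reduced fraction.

Assign N = (0, 0), B = (1, 0), G = (0, 1), A = (4, -1) — the answer is frame-independent, so this choice is without loss of generality.
1. C is the midpoint of BN ⇒ C = (1/2, 0)
2·[ACN] = 1/2, 2·[ANG] = -4
[ACN]:[ANG] = 1/2:-4 = -1/8

[ACN]:[ANG] = -1/8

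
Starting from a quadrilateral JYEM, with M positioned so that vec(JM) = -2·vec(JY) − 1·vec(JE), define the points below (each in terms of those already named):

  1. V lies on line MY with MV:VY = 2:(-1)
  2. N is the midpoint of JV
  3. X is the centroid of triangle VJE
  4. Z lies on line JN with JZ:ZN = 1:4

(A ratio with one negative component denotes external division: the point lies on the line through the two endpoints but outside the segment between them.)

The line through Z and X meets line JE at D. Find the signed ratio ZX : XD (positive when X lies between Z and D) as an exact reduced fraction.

ZX:XD = -7/10

Assign J = (0, 0), Y = (1, 0), E = (0, 1), M = (-2, -1) — the answer is frame-independent, so this choice is without loss of generality.
1. V lies on line MY with MV:VY = 2:(-1) ⇒ V = (4, 1)
2. N is the midpoint of JV ⇒ N = (2, 1/2)
3. X is the centroid of triangle VJE ⇒ X = (4/3, 2/3)
4. Z lies on line JN with JZ:ZN = 1:4 ⇒ Z = (2/5, 1/10)
line ZX meets JE at D = (0, -1/7)
X = Z + t·(D−Z) with t = -7/3, so ZX:XD = -7/3:10/3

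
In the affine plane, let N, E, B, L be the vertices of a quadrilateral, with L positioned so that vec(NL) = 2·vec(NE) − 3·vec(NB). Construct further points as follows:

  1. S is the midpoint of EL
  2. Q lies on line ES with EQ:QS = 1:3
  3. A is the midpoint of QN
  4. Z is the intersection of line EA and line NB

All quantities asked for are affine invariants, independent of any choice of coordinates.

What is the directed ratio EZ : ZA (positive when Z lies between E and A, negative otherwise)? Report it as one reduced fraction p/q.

Choose coordinates N = (0, 0), E = (1, 0), B = (0, 1), L = (2, -3).
1. S is the midpoint of EL ⇒ S = (3/2, -3/2)
2. Q lies on line ES with EQ:QS = 1:3 ⇒ Q = (9/8, -3/8)
3. A is the midpoint of QN ⇒ A = (9/16, -3/16)
4. Z is the intersection of line EA and line NB ⇒ Z = (0, -3/7)
Z = E + t·(A−E) with t = 16/7, so EZ:ZA = t:(1−t) = 16/7:-9/7

EZ:ZA = -16/9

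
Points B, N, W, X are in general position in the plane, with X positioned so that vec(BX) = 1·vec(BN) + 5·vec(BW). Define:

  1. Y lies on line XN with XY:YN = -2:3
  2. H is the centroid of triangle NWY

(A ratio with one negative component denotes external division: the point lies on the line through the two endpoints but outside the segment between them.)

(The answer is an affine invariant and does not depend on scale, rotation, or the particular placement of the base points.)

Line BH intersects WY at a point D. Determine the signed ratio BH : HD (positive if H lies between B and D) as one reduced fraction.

BH:HD = -4/5

Assign B = (0, 0), N = (1, 0), W = (0, 1), X = (1, 5) — the answer is frame-independent, so this choice is without loss of generality.
1. Y lies on line XN with XY:YN = -2:3 ⇒ Y = (1, 15)
2. H is the centroid of triangle NWY ⇒ H = (2/3, 16/3)
line BH meets WY at D = (-1/6, -4/3)
H = B + t·(D−B) with t = -4, so BH:HD = -4:5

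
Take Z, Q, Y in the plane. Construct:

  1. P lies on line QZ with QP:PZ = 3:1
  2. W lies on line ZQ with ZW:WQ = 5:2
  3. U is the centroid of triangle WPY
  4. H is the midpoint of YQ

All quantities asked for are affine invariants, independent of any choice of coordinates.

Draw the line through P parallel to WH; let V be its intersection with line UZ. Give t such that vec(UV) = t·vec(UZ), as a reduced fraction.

t = 6/13

Choose coordinates Z = (0, 0), Q = (1, 0), Y = (0, 1).
1. P lies on line QZ with QP:PZ = 3:1 ⇒ P = (1/4, 0)
2. W lies on line ZQ with ZW:WQ = 5:2 ⇒ W = (5/7, 0)
3. U is the centroid of triangle WPY ⇒ U = (9/28, 1/3)
4. H is the midpoint of YQ ⇒ H = (1/2, 1/2)
through P parallel to WH: direction (-3/14, 1/2); meets UZ at V = (9/52, 7/39)
V = U + t·(Z−U) with t = 6/13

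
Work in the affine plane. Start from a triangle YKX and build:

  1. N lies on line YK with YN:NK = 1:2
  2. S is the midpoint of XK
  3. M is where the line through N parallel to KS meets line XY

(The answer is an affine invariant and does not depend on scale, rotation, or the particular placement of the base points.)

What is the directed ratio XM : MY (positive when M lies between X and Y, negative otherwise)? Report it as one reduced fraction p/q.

Assign Y = (0, 0), K = (1, 0), X = (0, 1) — the answer is frame-independent, so this choice is without loss of generality.
1. N lies on line YK with YN:NK = 1:2 ⇒ N = (1/3, 0)
2. S is the midpoint of XK ⇒ S = (1/2, 1/2)
3. M is where the line through N parallel to KS meets line XY ⇒ M = (0, 1/3)
M = X + t·(Y−X) with t = 2/3, so XM:MY = t:(1−t) = 2/3:1/3

XM:MY = 2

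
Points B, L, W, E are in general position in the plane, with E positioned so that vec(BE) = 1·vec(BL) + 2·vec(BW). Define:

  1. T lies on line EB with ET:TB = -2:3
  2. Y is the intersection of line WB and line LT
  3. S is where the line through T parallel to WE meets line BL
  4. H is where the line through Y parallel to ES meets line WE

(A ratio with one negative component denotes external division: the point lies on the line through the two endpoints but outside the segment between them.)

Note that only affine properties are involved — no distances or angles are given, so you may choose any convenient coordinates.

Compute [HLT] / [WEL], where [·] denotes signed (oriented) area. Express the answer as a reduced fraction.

[HLT]:[WEL] = -20

Work in coordinates with B = (0, 0), L = (1, 0), W = (0, 1), E = (1, 2).
1. T lies on line EB with ET:TB = -2:3 ⇒ T = (3, 6)
2. Y is the intersection of line WB and line LT ⇒ Y = (0, -3)
3. S is where the line through T parallel to WE meets line BL ⇒ S = (-3, 0)
4. H is where the line through Y parallel to ES meets line WE ⇒ H = (-8, -7)
2·[HLT] = 40, 2·[WEL] = -2
[HLT]:[WEL] = 40:-2 = -20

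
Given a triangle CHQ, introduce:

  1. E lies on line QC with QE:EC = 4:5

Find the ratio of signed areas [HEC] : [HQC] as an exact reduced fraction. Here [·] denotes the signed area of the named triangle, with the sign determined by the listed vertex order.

Choose coordinates C = (0, 0), H = (1, 0), Q = (0, 1).
1. E lies on line QC with QE:EC = 4:5 ⇒ E = (0, 5/9)
2·[HEC] = 5/9, 2·[HQC] = 1
[HEC]:[HQC] = 5/9:1 = 5/9

[HEC]:[HQC] = 5/9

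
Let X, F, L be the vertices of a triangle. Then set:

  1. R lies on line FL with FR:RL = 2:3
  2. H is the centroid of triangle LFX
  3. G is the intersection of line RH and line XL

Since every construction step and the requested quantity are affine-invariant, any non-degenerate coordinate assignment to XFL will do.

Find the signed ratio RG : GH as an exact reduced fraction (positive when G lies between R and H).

Set X = (0, 0), F = (1, 0), L = (0, 1); any affine frame gives the same invariant.
1. R lies on line FL with FR:RL = 2:3 ⇒ R = (3/5, 2/5)
2. H is the centroid of triangle LFX ⇒ H = (1/3, 1/3)
3. G is the intersection of line RH and line XL ⇒ G = (0, 1/4)
G = R + t·(H−R) with t = 9/4, so RG:GH = t:(1−t) = 9/4:-5/4

RG:GH = -9/5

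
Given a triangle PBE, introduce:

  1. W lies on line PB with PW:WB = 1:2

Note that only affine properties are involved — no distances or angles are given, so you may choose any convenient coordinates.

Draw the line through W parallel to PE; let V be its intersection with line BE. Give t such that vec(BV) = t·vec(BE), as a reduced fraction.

t = 2/3

Choose coordinates P = (0, 0), B = (1, 0), E = (0, 1).
1. W lies on line PB with PW:WB = 1:2 ⇒ W = (1/3, 0)
through W parallel to PE: direction (0, 1); meets BE at V = (1/3, 2/3)
V = B + t·(E−B) with t = 2/3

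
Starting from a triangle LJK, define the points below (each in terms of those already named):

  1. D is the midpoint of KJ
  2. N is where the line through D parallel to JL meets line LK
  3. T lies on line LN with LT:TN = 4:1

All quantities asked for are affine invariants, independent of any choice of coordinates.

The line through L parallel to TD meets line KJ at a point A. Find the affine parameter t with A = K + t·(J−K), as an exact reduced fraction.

Work in coordinates with L = (0, 0), J = (1, 0), K = (0, 1).
1. D is the midpoint of KJ ⇒ D = (1/2, 1/2)
2. N is where the line through D parallel to JL meets line LK ⇒ N = (0, 1/2)
3. T lies on line LN with LT:TN = 4:1 ⇒ T = (0, 2/5)
through L parallel to TD: direction (1/2, 1/10); meets KJ at A = (5/6, 1/6)
A = K + t·(J−K) with t = 5/6

t = 5/6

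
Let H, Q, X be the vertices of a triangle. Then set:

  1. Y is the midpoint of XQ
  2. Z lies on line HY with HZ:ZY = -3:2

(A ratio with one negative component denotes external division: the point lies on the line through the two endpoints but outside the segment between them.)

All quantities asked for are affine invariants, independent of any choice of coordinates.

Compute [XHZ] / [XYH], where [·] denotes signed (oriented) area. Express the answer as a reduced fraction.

Assign H = (0, 0), Q = (1, 0), X = (0, 1) — the answer is frame-independent, so this choice is without loss of generality.
1. Y is the midpoint of XQ ⇒ Y = (1/2, 1/2)
2. Z lies on line HY with HZ:ZY = -3:2 ⇒ Z = (3/2, 3/2)
2·[XHZ] = 3/2, 2·[XYH] = -1/2
[XHZ]:[XYH] = 3/2:-1/2 = -3

[XHZ]:[XYH] = -3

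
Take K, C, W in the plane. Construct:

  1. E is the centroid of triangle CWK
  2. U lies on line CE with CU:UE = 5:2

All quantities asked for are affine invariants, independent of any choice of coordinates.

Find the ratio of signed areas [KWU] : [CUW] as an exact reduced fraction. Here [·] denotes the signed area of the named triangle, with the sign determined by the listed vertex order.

Assign K = (0, 0), C = (1, 0), W = (0, 1) — the answer is frame-independent, so this choice is without loss of generality.
1. E is the centroid of triangle CWK ⇒ E = (1/3, 1/3)
2. U lies on line CE with CU:UE = 5:2 ⇒ U = (11/21, 5/21)
2·[KWU] = -11/21, 2·[CUW] = -5/21
[KWU]:[CUW] = -11/21:-5/21 = 11/5

[KWU]:[CUW] = 11/5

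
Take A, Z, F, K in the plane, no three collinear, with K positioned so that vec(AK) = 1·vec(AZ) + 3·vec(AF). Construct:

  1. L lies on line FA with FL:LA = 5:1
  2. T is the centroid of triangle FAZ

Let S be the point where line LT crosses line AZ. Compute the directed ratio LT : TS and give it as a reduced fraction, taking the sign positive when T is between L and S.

LT:TS = -1/2

Assign A = (0, 0), Z = (1, 0), F = (0, 1), K = (1, 3) — the answer is frame-independent, so this choice is without loss of generality.
1. L lies on line FA with FL:LA = 5:1 ⇒ L = (0, 1/6)
2. T is the centroid of triangle FAZ ⇒ T = (1/3, 1/3)
line LT meets AZ at S = (-1/3, 0)
T = L + t·(S−L) with t = -1, so LT:TS = -1:2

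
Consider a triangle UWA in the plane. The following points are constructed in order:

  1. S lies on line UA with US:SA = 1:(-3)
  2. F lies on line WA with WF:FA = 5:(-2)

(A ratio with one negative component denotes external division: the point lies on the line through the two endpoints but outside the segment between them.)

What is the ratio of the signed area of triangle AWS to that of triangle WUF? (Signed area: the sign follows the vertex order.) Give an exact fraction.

[AWS]:[WUF] = 9/10

Work in coordinates with U = (0, 0), W = (1, 0), A = (0, 1).
1. S lies on line UA with US:SA = 1:(-3) ⇒ S = (0, -1/2)
2. F lies on line WA with WF:FA = 5:(-2) ⇒ F = (-2/3, 5/3)
2·[AWS] = -3/2, 2·[WUF] = -5/3
[AWS]:[WUF] = -3/2:-5/3 = 9/10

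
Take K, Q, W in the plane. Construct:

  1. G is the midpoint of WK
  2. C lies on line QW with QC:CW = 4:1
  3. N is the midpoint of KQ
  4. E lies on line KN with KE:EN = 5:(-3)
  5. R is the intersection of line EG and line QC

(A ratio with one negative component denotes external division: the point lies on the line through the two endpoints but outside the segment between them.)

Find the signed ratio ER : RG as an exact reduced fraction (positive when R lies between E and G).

Work in coordinates with K = (0, 0), Q = (1, 0), W = (0, 1).
1. G is the midpoint of WK ⇒ G = (0, 1/2)
2. C lies on line QW with QC:CW = 4:1 ⇒ C = (1/5, 4/5)
3. N is the midpoint of KQ ⇒ N = (1/2, 0)
4. E lies on line KN with KE:EN = 5:(-3) ⇒ E = (5/4, 0)
5. R is the intersection of line EG and line QC ⇒ R = (5/6, 1/6)
R = E + t·(G−E) with t = 1/3, so ER:RG = t:(1−t) = 1/3:2/3

ER:RG = 1/2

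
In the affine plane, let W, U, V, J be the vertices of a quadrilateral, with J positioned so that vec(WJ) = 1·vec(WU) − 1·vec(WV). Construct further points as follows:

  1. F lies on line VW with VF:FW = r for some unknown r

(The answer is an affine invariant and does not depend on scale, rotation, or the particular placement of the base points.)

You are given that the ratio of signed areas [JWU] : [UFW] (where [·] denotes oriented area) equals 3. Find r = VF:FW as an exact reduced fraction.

Assign W = (0, 0), U = (1, 0), V = (0, 1), J = (1, -1) — the answer is frame-independent, so this choice is without loss of generality.
1. With VF:FW = r, write λ = r/(r+1) so F = V + λ·(W−V); F is affine-linear in λ
Every point depending on F is an affine combination of F and λ-independent points, so each such coordinate is linear in λ; the λ² term in each signed area is a multiple of (W−V)×(W−V) = 0, so 2·[JWU] and 2·[UFW] are each linear in λ. Evaluating at λ=0 and λ=1:
  2·[JWU] = -1,   2·[UFW] = −λ + 1
So [JWU]:[UFW] = (-1) / (−λ + 1). Setting this equal to 3:
  -1 = 3·(−λ + 1)  ⇒  λ = 4/3
Then r = λ/(1−λ) = (4/3)/(-1/3) = -4. Check: with r = -4, F = (0, -1/3) and [JWU]:[UFW] = 3 as required.

r = -4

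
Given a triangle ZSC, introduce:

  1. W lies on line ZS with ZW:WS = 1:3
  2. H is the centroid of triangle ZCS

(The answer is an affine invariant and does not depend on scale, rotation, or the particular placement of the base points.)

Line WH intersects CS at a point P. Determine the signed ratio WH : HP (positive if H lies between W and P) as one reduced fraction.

WH:HP = 5/4

Work in coordinates with Z = (0, 0), S = (1, 0), C = (0, 1).
1. W lies on line ZS with ZW:WS = 1:3 ⇒ W = (1/4, 0)
2. H is the centroid of triangle ZCS ⇒ H = (1/3, 1/3)
line WH meets CS at P = (2/5, 3/5)
H = W + t·(P−W) with t = 5/9, so WH:HP = 5/9:4/9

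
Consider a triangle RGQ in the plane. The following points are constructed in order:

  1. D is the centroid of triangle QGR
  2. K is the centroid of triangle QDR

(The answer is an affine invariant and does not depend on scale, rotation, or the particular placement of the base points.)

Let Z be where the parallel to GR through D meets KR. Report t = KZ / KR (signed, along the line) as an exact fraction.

Work in coordinates with R = (0, 0), G = (1, 0), Q = (0, 1).
1. D is the centroid of triangle QGR ⇒ D = (1/3, 1/3)
2. K is the centroid of triangle QDR ⇒ K = (1/9, 4/9)
through D parallel to GR: direction (-1, 0); meets KR at Z = (1/12, 1/3)
Z = K + t·(R−K) with t = 1/4

t = 1/4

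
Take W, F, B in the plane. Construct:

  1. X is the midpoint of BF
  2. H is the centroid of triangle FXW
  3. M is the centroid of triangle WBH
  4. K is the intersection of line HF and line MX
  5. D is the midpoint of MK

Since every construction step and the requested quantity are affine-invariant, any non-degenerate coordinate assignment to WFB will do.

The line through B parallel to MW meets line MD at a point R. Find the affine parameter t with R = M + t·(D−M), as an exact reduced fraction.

Choose coordinates W = (0, 0), F = (1, 0), B = (0, 1).
1. X is the midpoint of BF ⇒ X = (1/2, 1/2)
2. H is the centroid of triangle FXW ⇒ H = (1/2, 1/6)
3. M is the centroid of triangle WBH ⇒ M = (1/6, 7/18)
4. K is the intersection of line HF and line MX ⇒ K = (0, 1/3)
5. D is the midpoint of MK ⇒ D = (1/12, 13/36)
through B parallel to MW: direction (-1/6, -7/18); meets MD at R = (-1/3, 2/9)
R = M + t·(D−M) with t = 6

t = 6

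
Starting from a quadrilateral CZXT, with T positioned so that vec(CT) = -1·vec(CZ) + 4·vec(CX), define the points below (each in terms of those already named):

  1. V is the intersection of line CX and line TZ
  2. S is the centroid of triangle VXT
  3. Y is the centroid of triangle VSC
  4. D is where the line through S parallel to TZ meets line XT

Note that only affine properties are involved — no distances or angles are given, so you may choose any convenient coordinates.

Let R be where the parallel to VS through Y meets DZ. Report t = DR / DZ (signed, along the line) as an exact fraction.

t = 3/4

Choose coordinates C = (0, 0), Z = (1, 0), X = (0, 1), T = (-1, 4).
1. V is the intersection of line CX and line TZ ⇒ V = (0, 2)
2. S is the centroid of triangle VXT ⇒ S = (-1/3, 7/3)
3. Y is the centroid of triangle VSC ⇒ Y = (-1/9, 13/9)
4. D is where the line through S parallel to TZ meets line XT ⇒ D = (-2/3, 3)
through Y parallel to VS: direction (-1/3, 1/3); meets DZ at R = (7/12, 3/4)
R = D + t·(Z−D) with t = 3/4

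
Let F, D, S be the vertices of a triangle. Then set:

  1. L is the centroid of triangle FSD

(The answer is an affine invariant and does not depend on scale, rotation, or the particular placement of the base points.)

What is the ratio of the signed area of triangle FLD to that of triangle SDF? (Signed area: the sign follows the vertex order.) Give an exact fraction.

Choose coordinates F = (0, 0), D = (1, 0), S = (0, 1).
1. L is the centroid of triangle FSD ⇒ L = (1/3, 1/3)
2·[FLD] = -1/3, 2·[SDF] = -1
[FLD]:[SDF] = -1/3:-1 = 1/3

[FLD]:[SDF] = 1/3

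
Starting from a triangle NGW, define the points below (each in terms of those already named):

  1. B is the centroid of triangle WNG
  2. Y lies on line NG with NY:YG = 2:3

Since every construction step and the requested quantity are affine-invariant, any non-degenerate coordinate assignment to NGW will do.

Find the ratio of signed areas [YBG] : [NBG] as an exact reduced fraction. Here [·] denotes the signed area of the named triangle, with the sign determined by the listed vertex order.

[YBG]:[NBG] = 3/5

Work in coordinates with N = (0, 0), G = (1, 0), W = (0, 1).
1. B is the centroid of triangle WNG ⇒ B = (1/3, 1/3)
2. Y lies on line NG with NY:YG = 2:3 ⇒ Y = (2/5, 0)
2·[YBG] = -1/5, 2·[NBG] = -1/3
[YBG]:[NBG] = -1/5:-1/3 = 3/5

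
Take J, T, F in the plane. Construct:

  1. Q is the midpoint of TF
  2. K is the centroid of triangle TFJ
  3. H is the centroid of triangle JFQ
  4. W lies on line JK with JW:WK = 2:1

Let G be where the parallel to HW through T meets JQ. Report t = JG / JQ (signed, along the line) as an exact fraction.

t = 5/3

Set J = (0, 0), T = (1, 0), F = (0, 1); any affine frame gives the same invariant.
1. Q is the midpoint of TF ⇒ Q = (1/2, 1/2)
2. K is the centroid of triangle TFJ ⇒ K = (1/3, 1/3)
3. H is the centroid of triangle JFQ ⇒ H = (1/6, 1/2)
4. W lies on line JK with JW:WK = 2:1 ⇒ W = (2/9, 2/9)
through T parallel to HW: direction (1/18, -5/18); meets JQ at G = (5/6, 5/6)
G = J + t·(Q−J) with t = 5/3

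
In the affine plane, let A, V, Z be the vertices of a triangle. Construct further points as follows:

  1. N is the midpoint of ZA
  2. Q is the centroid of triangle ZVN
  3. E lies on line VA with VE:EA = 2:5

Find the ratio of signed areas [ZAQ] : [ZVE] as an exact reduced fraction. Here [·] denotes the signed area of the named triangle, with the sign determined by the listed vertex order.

Set A = (0, 0), V = (1, 0), Z = (0, 1); any affine frame gives the same invariant.
1. N is the midpoint of ZA ⇒ N = (0, 1/2)
2. Q is the centroid of triangle ZVN ⇒ Q = (1/3, 1/2)
3. E lies on line VA with VE:EA = 2:5 ⇒ E = (5/7, 0)
2·[ZAQ] = 1/3, 2·[ZVE] = -2/7
[ZAQ]:[ZVE] = 1/3:-2/7 = -7/6

[ZAQ]:[ZVE] = -7/6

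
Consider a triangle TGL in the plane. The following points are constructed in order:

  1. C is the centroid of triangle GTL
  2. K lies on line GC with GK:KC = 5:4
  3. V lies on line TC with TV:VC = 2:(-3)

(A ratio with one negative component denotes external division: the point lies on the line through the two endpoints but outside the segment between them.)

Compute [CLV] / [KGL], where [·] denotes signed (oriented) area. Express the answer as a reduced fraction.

[CLV]:[KGL] = 27/5

Set T = (0, 0), G = (1, 0), L = (0, 1); any affine frame gives the same invariant.
1. C is the centroid of triangle GTL ⇒ C = (1/3, 1/3)
2. K lies on line GC with GK:KC = 5:4 ⇒ K = (17/27, 5/27)
3. V lies on line TC with TV:VC = 2:(-3) ⇒ V = (-2/3, -2/3)
2·[CLV] = 1, 2·[KGL] = 5/27
[CLV]:[KGL] = 1:5/27 = 27/5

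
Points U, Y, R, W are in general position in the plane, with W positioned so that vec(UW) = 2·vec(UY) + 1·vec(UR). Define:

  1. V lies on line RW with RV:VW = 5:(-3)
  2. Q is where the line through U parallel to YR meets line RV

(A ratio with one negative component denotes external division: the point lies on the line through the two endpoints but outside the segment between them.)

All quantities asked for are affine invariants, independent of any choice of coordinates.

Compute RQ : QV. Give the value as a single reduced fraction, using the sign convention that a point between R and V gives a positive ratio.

Work in coordinates with U = (0, 0), Y = (1, 0), R = (0, 1), W = (2, 1).
1. V lies on line RW with RV:VW = 5:(-3) ⇒ V = (5, 1)
2. Q is where the line through U parallel to YR meets line RV ⇒ Q = (-1, 1)
Q = R + t·(V−R) with t = -1/5, so RQ:QV = t:(1−t) = -1/5:6/5

RQ:QV = -1/6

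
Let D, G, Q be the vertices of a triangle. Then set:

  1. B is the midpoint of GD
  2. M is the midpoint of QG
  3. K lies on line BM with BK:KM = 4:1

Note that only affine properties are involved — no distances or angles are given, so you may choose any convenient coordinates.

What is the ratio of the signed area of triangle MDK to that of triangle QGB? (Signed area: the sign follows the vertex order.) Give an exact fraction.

[MDK]:[QGB] = -1/10

Assign D = (0, 0), G = (1, 0), Q = (0, 1) — the answer is frame-independent, so this choice is without loss of generality.
1. B is the midpoint of GD ⇒ B = (1/2, 0)
2. M is the midpoint of QG ⇒ M = (1/2, 1/2)
3. K lies on line BM with BK:KM = 4:1 ⇒ K = (1/2, 2/5)
2·[MDK] = 1/20, 2·[QGB] = -1/2
[MDK]:[QGB] = 1/20:-1/2 = -1/10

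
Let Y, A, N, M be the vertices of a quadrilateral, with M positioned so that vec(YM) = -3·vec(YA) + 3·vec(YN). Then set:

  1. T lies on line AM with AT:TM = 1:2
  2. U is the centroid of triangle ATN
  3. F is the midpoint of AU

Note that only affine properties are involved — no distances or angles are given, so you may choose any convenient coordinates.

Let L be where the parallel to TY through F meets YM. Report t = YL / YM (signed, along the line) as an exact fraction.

Work in coordinates with Y = (0, 0), A = (1, 0), N = (0, 1), M = (-3, 3).
1. T lies on line AM with AT:TM = 1:2 ⇒ T = (-1/3, 1)
2. U is the centroid of triangle ATN ⇒ U = (2/9, 2/3)
3. F is the midpoint of AU ⇒ F = (11/18, 1/3)
through F parallel to TY: direction (1/3, -1); meets YM at L = (13/12, -13/12)
L = Y + t·(M−Y) with t = -13/36

t = -13/36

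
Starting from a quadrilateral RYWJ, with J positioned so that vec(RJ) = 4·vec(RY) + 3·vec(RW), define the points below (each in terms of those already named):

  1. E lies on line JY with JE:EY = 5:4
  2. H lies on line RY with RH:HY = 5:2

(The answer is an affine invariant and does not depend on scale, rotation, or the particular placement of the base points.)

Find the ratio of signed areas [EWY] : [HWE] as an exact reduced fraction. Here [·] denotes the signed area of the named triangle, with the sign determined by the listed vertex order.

Set R = (0, 0), Y = (1, 0), W = (0, 1), J = (4, 3); any affine frame gives the same invariant.
1. E lies on line JY with JE:EY = 5:4 ⇒ E = (7/3, 4/3)
2. H lies on line RY with RH:HY = 5:2 ⇒ H = (5/7, 0)
2·[EWY] = 8/3, 2·[HWE] = -18/7
[EWY]:[HWE] = 8/3:-18/7 = -28/27

[EWY]:[HWE] = -28/27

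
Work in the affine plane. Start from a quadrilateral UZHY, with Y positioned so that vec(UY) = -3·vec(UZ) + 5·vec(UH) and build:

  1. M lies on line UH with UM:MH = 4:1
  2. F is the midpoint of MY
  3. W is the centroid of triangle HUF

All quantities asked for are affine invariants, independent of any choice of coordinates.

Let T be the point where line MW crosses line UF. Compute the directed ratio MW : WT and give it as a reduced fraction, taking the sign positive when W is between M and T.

MW:WT = 7/5

Assign U = (0, 0), Z = (1, 0), H = (0, 1), Y = (-3, 5) — the answer is frame-independent, so this choice is without loss of generality.
1. M lies on line UH with UM:MH = 4:1 ⇒ M = (0, 4/5)
2. F is the midpoint of MY ⇒ F = (-3/2, 29/10)
3. W is the centroid of triangle HUF ⇒ W = (-1/2, 13/10)
line MW meets UF at T = (-6/7, 58/35)
W = M + t·(T−M) with t = 7/12, so MW:WT = 7/12:5/12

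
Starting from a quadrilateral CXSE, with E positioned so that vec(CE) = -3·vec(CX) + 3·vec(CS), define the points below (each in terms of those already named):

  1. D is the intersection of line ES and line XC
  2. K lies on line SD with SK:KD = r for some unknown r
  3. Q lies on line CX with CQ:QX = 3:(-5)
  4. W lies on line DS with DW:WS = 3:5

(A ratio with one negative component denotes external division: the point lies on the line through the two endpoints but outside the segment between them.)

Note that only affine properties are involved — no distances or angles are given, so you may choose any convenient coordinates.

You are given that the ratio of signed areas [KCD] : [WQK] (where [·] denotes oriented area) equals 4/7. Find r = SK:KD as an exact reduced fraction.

Choose coordinates C = (0, 0), X = (1, 0), S = (0, 1), E = (-3, 3).
1. D is the intersection of line ES and line XC ⇒ D = (3/2, 0)
2. With SK:KD = r, write λ = r/(r+1) so K = S + λ·(D−S); K is affine-linear in λ
3. Q lies on line CX with CQ:QX = 3:(-5) ⇒ Q = (-3/2, 0)
4. W lies on line DS with DW:WS = 3:5 ⇒ W = (15/16, 3/8)
Every point depending on K is an affine combination of K and λ-independent points, so each such coordinate is linear in λ; the λ² term in each signed area is a multiple of (D−S)×(D−S) = 0, so 2·[KCD] and 2·[WQK] are each linear in λ. Evaluating at λ=0 and λ=1:
  2·[KCD] = -3/2·λ + 3/2,   2·[WQK] = 3·λ − 15/8
So [KCD]:[WQK] = (-3/2·λ + 3/2) / (3·λ − 15/8). Setting this equal to 4/7:
  -3/2·λ + 3/2 = 4/7·(3·λ − 15/8)  ⇒  λ = 4/5
Then r = λ/(1−λ) = (4/5)/(1/5) = 4. Check: with r = 4, K = (6/5, 1/5) and [KCD]:[WQK] = 4/7 as required.

r = 4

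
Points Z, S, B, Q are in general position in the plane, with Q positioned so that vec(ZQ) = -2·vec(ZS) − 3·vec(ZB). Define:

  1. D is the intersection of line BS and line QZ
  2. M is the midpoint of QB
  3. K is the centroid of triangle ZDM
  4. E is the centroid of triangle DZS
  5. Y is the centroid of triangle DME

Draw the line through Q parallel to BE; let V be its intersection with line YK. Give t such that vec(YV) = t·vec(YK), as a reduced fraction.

Choose coordinates Z = (0, 0), S = (1, 0), B = (0, 1), Q = (-2, -3).
1. D is the intersection of line BS and line QZ ⇒ D = (2/5, 3/5)
2. M is the midpoint of QB ⇒ M = (-1, -1)
3. K is the centroid of triangle ZDM ⇒ K = (-1/5, -2/15)
4. E is the centroid of triangle DZS ⇒ E = (7/15, 1/5)
5. Y is the centroid of triangle DME ⇒ Y = (-2/45, -1/15)
through Q parallel to BE: direction (7/15, -4/5); meets YK at V = (-134/45, -139/105)
V = Y + t·(K−Y) with t = 132/7

t = 132/7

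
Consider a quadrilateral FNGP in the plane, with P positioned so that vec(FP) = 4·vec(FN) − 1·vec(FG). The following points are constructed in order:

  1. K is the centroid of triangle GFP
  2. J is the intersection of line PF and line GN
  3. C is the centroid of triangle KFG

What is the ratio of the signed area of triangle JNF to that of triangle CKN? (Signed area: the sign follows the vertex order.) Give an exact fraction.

[JNF]:[CKN] = -3

Assign F = (0, 0), N = (1, 0), G = (0, 1), P = (4, -1) — the answer is frame-independent, so this choice is without loss of generality.
1. K is the centroid of triangle GFP ⇒ K = (4/3, 0)
2. J is the intersection of line PF and line GN ⇒ J = (4/3, -1/3)
3. C is the centroid of triangle KFG ⇒ C = (4/9, 1/3)
2·[JNF] = 1/3, 2·[CKN] = -1/9
[JNF]:[CKN] = 1/3:-1/9 = -3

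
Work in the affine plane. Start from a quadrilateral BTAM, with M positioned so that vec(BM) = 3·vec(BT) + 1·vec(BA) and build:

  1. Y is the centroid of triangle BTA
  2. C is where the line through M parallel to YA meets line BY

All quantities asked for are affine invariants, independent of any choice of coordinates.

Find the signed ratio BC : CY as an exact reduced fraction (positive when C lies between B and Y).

Work in coordinates with B = (0, 0), T = (1, 0), A = (0, 1), M = (3, 1).
1. Y is the centroid of triangle BTA ⇒ Y = (1/3, 1/3)
2. C is where the line through M parallel to YA meets line BY ⇒ C = (7/3, 7/3)
C = B + t·(Y−B) with t = 7, so BC:CY = t:(1−t) = 7:-6

BC:CY = -7/6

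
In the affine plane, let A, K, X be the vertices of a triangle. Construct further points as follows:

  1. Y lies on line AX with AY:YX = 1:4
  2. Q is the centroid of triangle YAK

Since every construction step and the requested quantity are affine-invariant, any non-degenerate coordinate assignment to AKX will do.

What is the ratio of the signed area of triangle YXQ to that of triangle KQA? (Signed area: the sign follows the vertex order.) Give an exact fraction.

Assign A = (0, 0), K = (1, 0), X = (0, 1) — the answer is frame-independent, so this choice is without loss of generality.
1. Y lies on line AX with AY:YX = 1:4 ⇒ Y = (0, 1/5)
2. Q is the centroid of triangle YAK ⇒ Q = (1/3, 1/15)
2·[YXQ] = -4/15, 2·[KQA] = 1/15
[YXQ]:[KQA] = -4/15:1/15 = -4

[YXQ]:[KQA] = -4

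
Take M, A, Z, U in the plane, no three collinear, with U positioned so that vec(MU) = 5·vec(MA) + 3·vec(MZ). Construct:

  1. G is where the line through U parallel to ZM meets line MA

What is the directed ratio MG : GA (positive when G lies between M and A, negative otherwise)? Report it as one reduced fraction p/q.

MG:GA = -5/4

Assign M = (0, 0), A = (1, 0), Z = (0, 1), U = (5, 3) — the answer is frame-independent, so this choice is without loss of generality.
1. G is where the line through U parallel to ZM meets line MA ⇒ G = (5, 0)
G = M + t·(A−M) with t = 5, so MG:GA = t:(1−t) = 5:-4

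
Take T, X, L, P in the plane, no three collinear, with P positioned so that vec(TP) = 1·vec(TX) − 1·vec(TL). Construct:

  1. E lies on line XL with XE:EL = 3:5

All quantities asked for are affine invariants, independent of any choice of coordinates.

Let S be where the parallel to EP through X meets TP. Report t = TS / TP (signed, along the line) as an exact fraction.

Choose coordinates T = (0, 0), X = (1, 0), L = (0, 1), P = (1, -1).
1. E lies on line XL with XE:EL = 3:5 ⇒ E = (5/8, 3/8)
through X parallel to EP: direction (3/8, -11/8); meets TP at S = (11/8, -11/8)
S = T + t·(P−T) with t = 11/8

t = 11/8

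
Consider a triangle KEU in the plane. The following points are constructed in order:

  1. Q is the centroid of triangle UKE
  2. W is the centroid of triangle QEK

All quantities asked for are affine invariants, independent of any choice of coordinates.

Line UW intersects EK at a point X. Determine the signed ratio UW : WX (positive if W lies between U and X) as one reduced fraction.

Choose coordinates K = (0, 0), E = (1, 0), U = (0, 1).
1. Q is the centroid of triangle UKE ⇒ Q = (1/3, 1/3)
2. W is the centroid of triangle QEK ⇒ W = (4/9, 1/9)
line UW meets EK at X = (1/2, 0)
W = U + t·(X−U) with t = 8/9, so UW:WX = 8/9:1/9

UW:WX = 8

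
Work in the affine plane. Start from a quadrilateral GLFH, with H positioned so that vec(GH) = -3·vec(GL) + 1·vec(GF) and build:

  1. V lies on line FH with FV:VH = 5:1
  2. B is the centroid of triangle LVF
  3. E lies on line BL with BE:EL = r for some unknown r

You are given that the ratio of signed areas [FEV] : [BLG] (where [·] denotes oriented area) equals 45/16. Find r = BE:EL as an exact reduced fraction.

r = 5/3

Choose coordinates G = (0, 0), L = (1, 0), F = (0, 1), H = (-3, 1).
1. V lies on line FH with FV:VH = 5:1 ⇒ V = (-5/2, 1)
2. B is the centroid of triangle LVF ⇒ B = (-1/2, 2/3)
3. With BE:EL = r, write λ = r/(r+1) so E = B + λ·(L−B); E is affine-linear in λ
Every point depending on E is an affine combination of E and λ-independent points, so each such coordinate is linear in λ; the λ² term in each signed area is a multiple of (L−B)×(L−B) = 0, so 2·[FEV] and 2·[BLG] are each linear in λ. Evaluating at λ=0 and λ=1:
  2·[FEV] = -5/3·λ − 5/6,   2·[BLG] = -2/3
So [FEV]:[BLG] = (-5/3·λ − 5/6) / (-2/3). Setting this equal to 45/16:
  -5/3·λ − 5/6 = 45/16·(-2/3)  ⇒  λ = 5/8
Then r = λ/(1−λ) = (5/8)/(3/8) = 5/3. Check: with r = 5/3, E = (7/16, 1/4) and [FEV]:[BLG] = 45/16 as required.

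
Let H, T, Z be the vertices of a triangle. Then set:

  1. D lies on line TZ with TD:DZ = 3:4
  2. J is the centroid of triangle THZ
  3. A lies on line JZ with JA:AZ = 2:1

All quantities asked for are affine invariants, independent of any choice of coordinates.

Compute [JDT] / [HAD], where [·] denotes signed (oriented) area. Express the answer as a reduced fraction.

Choose coordinates H = (0, 0), T = (1, 0), Z = (0, 1).
1. D lies on line TZ with TD:DZ = 3:4 ⇒ D = (4/7, 3/7)
2. J is the centroid of triangle THZ ⇒ J = (1/3, 1/3)
3. A lies on line JZ with JA:AZ = 2:1 ⇒ A = (1/9, 7/9)
2·[JDT] = -1/7, 2·[HAD] = -25/63
[JDT]:[HAD] = -1/7:-25/63 = 9/25

[JDT]:[HAD] = 9/25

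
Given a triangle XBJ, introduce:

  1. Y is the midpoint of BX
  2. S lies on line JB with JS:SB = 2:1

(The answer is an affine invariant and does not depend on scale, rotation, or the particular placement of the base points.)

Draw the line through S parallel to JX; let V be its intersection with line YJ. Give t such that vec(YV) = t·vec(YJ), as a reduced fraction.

t = -1/3

Set X = (0, 0), B = (1, 0), J = (0, 1); any affine frame gives the same invariant.
1. Y is the midpoint of BX ⇒ Y = (1/2, 0)
2. S lies on line JB with JS:SB = 2:1 ⇒ S = (2/3, 1/3)
through S parallel to JX: direction (0, -1); meets YJ at V = (2/3, -1/3)
V = Y + t·(J−Y) with t = -1/3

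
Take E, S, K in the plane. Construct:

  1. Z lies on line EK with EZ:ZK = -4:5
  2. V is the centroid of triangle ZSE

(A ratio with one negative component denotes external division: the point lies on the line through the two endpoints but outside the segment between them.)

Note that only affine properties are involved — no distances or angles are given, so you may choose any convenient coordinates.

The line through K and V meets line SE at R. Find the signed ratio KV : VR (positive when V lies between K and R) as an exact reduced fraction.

KV:VR = -7/4

Assign E = (0, 0), S = (1, 0), K = (0, 1) — the answer is frame-independent, so this choice is without loss of generality.
1. Z lies on line EK with EZ:ZK = -4:5 ⇒ Z = (0, -4)
2. V is the centroid of triangle ZSE ⇒ V = (1/3, -4/3)
line KV meets SE at R = (1/7, 0)
V = K + t·(R−K) with t = 7/3, so KV:VR = 7/3:-4/3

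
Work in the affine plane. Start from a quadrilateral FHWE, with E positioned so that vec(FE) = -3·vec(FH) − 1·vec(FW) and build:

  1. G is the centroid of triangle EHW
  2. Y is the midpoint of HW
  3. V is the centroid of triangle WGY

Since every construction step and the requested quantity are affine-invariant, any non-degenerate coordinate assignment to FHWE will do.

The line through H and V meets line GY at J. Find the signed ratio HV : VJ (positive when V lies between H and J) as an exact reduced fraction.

Set F = (0, 0), H = (1, 0), W = (0, 1), E = (-3, -1); any affine frame gives the same invariant.
1. G is the centroid of triangle EHW ⇒ G = (-2/3, 0)
2. Y is the midpoint of HW ⇒ Y = (1/2, 1/2)
3. V is the centroid of triangle WGY ⇒ V = (-1/18, 1/2)
line HV meets GY at J = (5/24, 3/8)
V = H + t·(J−H) with t = 4/3, so HV:VJ = 4/3:-1/3

HV:VJ = -4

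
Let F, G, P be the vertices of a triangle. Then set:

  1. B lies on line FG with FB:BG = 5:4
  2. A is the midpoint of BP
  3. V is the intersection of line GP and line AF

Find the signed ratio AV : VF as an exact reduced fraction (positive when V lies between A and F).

Set F = (0, 0), G = (1, 0), P = (0, 1); any affine frame gives the same invariant.
1. B lies on line FG with FB:BG = 5:4 ⇒ B = (5/9, 0)
2. A is the midpoint of BP ⇒ A = (5/18, 1/2)
3. V is the intersection of line GP and line AF ⇒ V = (5/14, 9/14)
V = A + t·(F−A) with t = -2/7, so AV:VF = t:(1−t) = -2/7:9/7

AV:VF = -2/9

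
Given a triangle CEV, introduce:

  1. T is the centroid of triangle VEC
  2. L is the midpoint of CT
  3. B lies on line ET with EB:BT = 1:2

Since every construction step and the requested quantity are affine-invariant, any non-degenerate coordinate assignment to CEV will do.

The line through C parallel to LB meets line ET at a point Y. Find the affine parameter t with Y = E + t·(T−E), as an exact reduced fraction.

t = -1/3

Work in coordinates with C = (0, 0), E = (1, 0), V = (0, 1).
1. T is the centroid of triangle VEC ⇒ T = (1/3, 1/3)
2. L is the midpoint of CT ⇒ L = (1/6, 1/6)
3. B lies on line ET with EB:BT = 1:2 ⇒ B = (7/9, 1/9)
through C parallel to LB: direction (11/18, -1/18); meets ET at Y = (11/9, -1/9)
Y = E + t·(T−E) with t = -1/3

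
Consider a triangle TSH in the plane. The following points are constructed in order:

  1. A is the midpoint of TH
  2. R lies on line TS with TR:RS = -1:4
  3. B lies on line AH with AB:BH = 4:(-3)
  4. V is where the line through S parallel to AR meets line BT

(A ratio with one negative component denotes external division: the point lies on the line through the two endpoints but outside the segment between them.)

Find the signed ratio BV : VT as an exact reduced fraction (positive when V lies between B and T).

BV:VT = -8/3

Choose coordinates T = (0, 0), S = (1, 0), H = (0, 1).
1. A is the midpoint of TH ⇒ A = (0, 1/2)
2. R lies on line TS with TR:RS = -1:4 ⇒ R = (-1/3, 0)
3. B lies on line AH with AB:BH = 4:(-3) ⇒ B = (0, 5/2)
4. V is where the line through S parallel to AR meets line BT ⇒ V = (0, -3/2)
V = B + t·(T−B) with t = 8/5, so BV:VT = t:(1−t) = 8/5:-3/5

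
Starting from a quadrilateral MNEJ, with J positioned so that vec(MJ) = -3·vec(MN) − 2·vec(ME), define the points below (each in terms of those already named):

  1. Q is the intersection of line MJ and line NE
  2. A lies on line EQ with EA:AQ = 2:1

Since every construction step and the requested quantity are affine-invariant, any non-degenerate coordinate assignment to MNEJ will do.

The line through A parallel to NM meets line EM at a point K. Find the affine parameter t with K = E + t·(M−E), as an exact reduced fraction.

t = 2/5

Assign M = (0, 0), N = (1, 0), E = (0, 1), J = (-3, -2) — the answer is frame-independent, so this choice is without loss of generality.
1. Q is the intersection of line MJ and line NE ⇒ Q = (3/5, 2/5)
2. A lies on line EQ with EA:AQ = 2:1 ⇒ A = (2/5, 3/5)
through A parallel to NM: direction (-1, 0); meets EM at K = (0, 3/5)
K = E + t·(M−E) with t = 2/5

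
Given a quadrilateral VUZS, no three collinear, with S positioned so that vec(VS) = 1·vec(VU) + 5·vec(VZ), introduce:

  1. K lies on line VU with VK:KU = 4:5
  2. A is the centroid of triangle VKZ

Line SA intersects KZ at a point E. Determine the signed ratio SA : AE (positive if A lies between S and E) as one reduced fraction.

SA:AE = -79/4

Assign V = (0, 0), U = (1, 0), Z = (0, 1), S = (1, 5) — the answer is frame-independent, so this choice is without loss of generality.
1. K lies on line VU with VK:KU = 4:5 ⇒ K = (4/9, 0)
2. A is the centroid of triangle VKZ ⇒ A = (4/27, 1/3)
line SA meets KZ at E = (136/711, 45/79)
A = S + t·(E−S) with t = 79/75, so SA:AE = 79/75:-4/75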